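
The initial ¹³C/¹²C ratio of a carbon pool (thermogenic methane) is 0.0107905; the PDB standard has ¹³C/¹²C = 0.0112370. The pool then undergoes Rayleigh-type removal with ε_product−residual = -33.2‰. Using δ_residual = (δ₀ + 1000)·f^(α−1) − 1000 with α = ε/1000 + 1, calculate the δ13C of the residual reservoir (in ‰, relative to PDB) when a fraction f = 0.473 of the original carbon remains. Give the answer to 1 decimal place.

δ₀ = (0.0107905/0.0112370 − 1)×1000 = (0.960265 − 1)×1000 = -39.735‰
α − 1 = ε/1000 = -0.0332
f^(α−1) = 0.473^(-0.0332) = 1.025167
δ_res = (-39.735 + 1000) × 1.025167 − 1000 = 984.432 − 1000 = -15.57‰

-15.6‰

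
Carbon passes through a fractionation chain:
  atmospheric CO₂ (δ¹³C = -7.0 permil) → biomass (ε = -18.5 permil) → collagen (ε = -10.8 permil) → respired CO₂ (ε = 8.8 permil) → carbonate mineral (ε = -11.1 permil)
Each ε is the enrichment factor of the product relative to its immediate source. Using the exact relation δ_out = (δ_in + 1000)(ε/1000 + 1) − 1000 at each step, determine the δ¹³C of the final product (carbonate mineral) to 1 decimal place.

step 1: δ = (-7.00 + 1000)·(-18.5/1000 + 1) − 1000 = -25.37 permil
step 2: δ = (-25.37 + 1000)·(-10.8/1000 + 1) − 1000 = -35.90 permil
step 3: δ = (-35.90 + 1000)·(8.8/1000 + 1) − 1000 = -27.41 permil
step 4: δ = (-27.41 + 1000)·(-11.1/1000 + 1) − 1000 = -38.21 permil

-38.2 permil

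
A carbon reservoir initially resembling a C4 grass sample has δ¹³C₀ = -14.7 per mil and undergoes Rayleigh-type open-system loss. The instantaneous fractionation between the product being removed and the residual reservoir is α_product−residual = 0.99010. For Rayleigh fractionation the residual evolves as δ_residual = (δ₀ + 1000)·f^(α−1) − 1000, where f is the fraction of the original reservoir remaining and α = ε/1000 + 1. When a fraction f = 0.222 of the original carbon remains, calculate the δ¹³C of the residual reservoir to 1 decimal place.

Rayleigh residual: δ_res = (δ₀ + 1000)·f^(α−1) − 1000
α − 1 = -0.00990
f^(α−1) = 0.222^(-0.00990) = 1.015012
δ_res = (-14.7 + 1000) × 1.015012 − 1000 = 1000.091 − 1000 = 0.09 per mil

0.1 per mil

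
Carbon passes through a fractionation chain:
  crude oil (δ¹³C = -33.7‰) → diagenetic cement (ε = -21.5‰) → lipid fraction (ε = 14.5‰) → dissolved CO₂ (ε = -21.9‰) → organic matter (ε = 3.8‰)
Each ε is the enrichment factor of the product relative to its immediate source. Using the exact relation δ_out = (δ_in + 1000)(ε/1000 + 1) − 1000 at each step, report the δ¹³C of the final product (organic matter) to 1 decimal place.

step 1: δ = (-33.70 + 1000)·(-21.5/1000 + 1) − 1000 = -54.48‰
step 2: δ = (-54.48 + 1000)·(14.5/1000 + 1) − 1000 = -40.77‰
step 3: δ = (-40.77 + 1000)·(-21.9/1000 + 1) − 1000 = -61.77‰
step 4: δ = (-61.77 + 1000)·(3.8/1000 + 1) − 1000 = -58.21‰

-58.2‰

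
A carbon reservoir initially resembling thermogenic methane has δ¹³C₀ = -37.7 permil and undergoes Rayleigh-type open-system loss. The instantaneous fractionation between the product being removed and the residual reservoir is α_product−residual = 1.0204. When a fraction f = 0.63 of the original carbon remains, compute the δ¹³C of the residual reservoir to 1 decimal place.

-46.7 permil

Rayleigh residual: δ_res = (δ₀ + 1000)·f^(α−1) − 1000
α − 1 = 0.02040
f^(α−1) = 0.63^(0.02040) = 0.990619
δ_res = (-37.7 + 1000) × 0.990619 − 1000 = 953.272 − 1000 = -46.73 permil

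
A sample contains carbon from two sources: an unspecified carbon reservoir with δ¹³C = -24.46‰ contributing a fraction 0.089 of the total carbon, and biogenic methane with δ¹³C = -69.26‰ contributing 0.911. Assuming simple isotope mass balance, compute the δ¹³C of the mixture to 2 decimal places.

δ_mix = f_A·δ_A + f_B·δ_B
δ_mix = 0.089 × (-24.46) + 0.911 × (-69.26)
δ_mix = -2.177 + -63.096 = -65.273‰

-65.27‰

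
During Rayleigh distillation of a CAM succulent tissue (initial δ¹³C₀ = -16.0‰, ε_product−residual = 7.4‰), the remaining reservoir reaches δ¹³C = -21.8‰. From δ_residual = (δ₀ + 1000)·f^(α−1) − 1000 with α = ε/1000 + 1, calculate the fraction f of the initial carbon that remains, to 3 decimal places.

α − 1 = ε/1000 = 0.0074
(δ_res + 1000)/(δ₀ + 1000) = (-21.8 + 1000)/(-16.0 + 1000) = 978.2/984.0 = 0.994106
f = 0.994106^(1/0.0074) = exp(ln(0.994106)/0.0074) = exp(-0.00591/0.0074)
f = exp(-0.7989) = 0.4498

0.450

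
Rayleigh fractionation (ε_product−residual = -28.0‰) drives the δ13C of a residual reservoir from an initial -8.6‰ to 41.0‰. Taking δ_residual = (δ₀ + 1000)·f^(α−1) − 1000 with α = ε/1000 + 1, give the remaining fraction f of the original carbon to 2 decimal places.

0.17

α − 1 = ε/1000 = -0.0280
(δ_res + 1000)/(δ₀ + 1000) = (41.0 + 1000)/(-8.6 + 1000) = 1041.0/991.4 = 1.050030
f = 1.050030^(1/-0.0280) = exp(ln(1.050030)/-0.0280) = exp(0.04882/-0.0280)
f = exp(-1.7435) = 0.1749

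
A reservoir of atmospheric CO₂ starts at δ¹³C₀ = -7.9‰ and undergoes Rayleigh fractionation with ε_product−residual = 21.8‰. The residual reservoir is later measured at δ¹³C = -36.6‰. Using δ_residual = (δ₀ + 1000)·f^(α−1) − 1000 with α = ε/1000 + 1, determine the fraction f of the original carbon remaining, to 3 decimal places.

α − 1 = ε/1000 = 0.0218
(δ_res + 1000)/(δ₀ + 1000) = (-36.6 + 1000)/(-7.9 + 1000) = 963.4/992.1 = 0.971071
f = 0.971071^(1/0.0218) = exp(ln(0.971071)/0.0218) = exp(-0.02936/0.0218)
f = exp(-1.3466) = 0.2601

0.260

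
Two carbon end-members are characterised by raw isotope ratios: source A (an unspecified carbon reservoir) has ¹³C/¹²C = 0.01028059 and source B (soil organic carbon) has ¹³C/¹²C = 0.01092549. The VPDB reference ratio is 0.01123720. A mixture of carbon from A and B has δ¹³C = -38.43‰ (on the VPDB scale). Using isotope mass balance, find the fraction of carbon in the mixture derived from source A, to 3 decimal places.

δ_A = (0.01028059/0.01123720 − 1)×1000 = (0.914871 − 1)×1000 = -85.129‰
δ_B = (0.01092549/0.01123720 − 1)×1000 = (0.972261 − 1)×1000 = -27.739‰
f_A = (δ_mix − δ_B)/(δ_A − δ_B) = (-38.43 − (-27.739))/(-85.129 − (-27.739))
f_A = -10.691 / -57.390 = 0.1863

0.186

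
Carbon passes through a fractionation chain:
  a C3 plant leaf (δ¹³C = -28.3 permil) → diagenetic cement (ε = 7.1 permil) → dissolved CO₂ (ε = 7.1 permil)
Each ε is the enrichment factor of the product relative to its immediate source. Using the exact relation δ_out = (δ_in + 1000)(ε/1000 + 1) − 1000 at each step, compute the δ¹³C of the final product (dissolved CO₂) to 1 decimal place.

step 1: δ = (-28.30 + 1000)·(7.1/1000 + 1) − 1000 = -21.40 permil
step 2: δ = (-21.40 + 1000)·(7.1/1000 + 1) − 1000 = -14.45 permil

-14.5 permil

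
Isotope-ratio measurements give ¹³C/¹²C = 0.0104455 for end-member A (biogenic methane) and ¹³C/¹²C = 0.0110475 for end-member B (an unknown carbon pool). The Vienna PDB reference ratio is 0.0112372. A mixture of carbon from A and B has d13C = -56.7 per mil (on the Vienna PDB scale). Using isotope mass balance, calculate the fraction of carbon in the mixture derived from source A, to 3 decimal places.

δ_A = (0.0104455/0.0112372 − 1)×1000 = (0.929547 − 1)×1000 = -70.453 per mil
δ_B = (0.0110475/0.0112372 − 1)×1000 = (0.983119 − 1)×1000 = -16.881 per mil
f_A = (δ_mix − δ_B)/(δ_A − δ_B) = (-56.7 − (-16.881))/(-70.453 − (-16.881))
f_A = -39.819 / -53.572 = 0.7433

0.743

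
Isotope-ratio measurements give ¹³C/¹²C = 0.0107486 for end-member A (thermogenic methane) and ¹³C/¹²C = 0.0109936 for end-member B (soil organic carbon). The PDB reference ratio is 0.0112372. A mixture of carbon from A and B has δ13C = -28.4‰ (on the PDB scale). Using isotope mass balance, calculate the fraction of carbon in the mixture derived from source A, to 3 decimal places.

δ_A = (0.0107486/0.0112372 − 1)×1000 = (0.956519 − 1)×1000 = -43.481‰
δ_B = (0.0109936/0.0112372 − 1)×1000 = (0.978322 − 1)×1000 = -21.678‰
f_A = (δ_mix − δ_B)/(δ_A − δ_B) = (-28.4 − (-21.678))/(-43.481 − (-21.678))
f_A = -6.722 / -21.803 = 0.3083

0.308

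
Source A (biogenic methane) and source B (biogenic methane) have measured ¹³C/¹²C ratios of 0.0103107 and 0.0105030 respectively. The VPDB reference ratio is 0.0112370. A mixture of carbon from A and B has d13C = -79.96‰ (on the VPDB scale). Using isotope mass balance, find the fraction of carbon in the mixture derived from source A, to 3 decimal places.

0.855

δ_A = (0.0103107/0.0112370 − 1)×1000 = (0.917567 − 1)×1000 = -82.433‰
δ_B = (0.0105030/0.0112370 − 1)×1000 = (0.934680 − 1)×1000 = -65.320‰
f_A = (δ_mix − δ_B)/(δ_A − δ_B) = (-79.96 − (-65.320))/(-82.433 − (-65.320))
f_A = -14.640 / -17.113 = 0.8555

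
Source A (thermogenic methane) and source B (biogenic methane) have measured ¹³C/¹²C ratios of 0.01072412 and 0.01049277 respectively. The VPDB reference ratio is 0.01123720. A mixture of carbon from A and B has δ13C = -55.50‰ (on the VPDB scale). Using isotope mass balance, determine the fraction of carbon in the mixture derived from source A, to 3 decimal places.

δ_A = (0.01072412/0.01123720 − 1)×1000 = (0.954341 − 1)×1000 = -45.659‰
δ_B = (0.01049277/0.01123720 − 1)×1000 = (0.933753 − 1)×1000 = -66.247‰
f_A = (δ_mix − δ_B)/(δ_A − δ_B) = (-55.50 − (-66.247))/(-45.659 − (-66.247))
f_A = 10.747 / 20.588 = 0.5220

0.522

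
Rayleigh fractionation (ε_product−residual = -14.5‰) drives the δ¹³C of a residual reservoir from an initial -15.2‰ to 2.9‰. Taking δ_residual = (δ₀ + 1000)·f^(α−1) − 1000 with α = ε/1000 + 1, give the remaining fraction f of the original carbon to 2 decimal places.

0.28

α − 1 = ε/1000 = -0.0145
(δ_res + 1000)/(δ₀ + 1000) = (2.9 + 1000)/(-15.2 + 1000) = 1002.9/984.8 = 1.018379
f = 1.018379^(1/-0.0145) = exp(ln(1.018379)/-0.0145) = exp(0.01821/-0.0145)
f = exp(-1.2560) = 0.2848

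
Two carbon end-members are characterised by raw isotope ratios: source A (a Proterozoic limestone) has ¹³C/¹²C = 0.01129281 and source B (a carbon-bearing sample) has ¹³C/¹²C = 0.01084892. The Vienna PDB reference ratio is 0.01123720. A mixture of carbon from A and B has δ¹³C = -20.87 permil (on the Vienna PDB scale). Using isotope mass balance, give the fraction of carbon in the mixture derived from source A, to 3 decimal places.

δ_A = (0.01129281/0.01123720 − 1)×1000 = (1.004949 − 1)×1000 = 4.949 permil
δ_B = (0.01084892/0.01123720 − 1)×1000 = (0.965447 − 1)×1000 = -34.553 permil
f_A = (δ_mix − δ_B)/(δ_A − δ_B) = (-20.87 − (-34.553))/(4.949 − (-34.553))
f_A = 13.683 / 39.502 = 0.3464

0.346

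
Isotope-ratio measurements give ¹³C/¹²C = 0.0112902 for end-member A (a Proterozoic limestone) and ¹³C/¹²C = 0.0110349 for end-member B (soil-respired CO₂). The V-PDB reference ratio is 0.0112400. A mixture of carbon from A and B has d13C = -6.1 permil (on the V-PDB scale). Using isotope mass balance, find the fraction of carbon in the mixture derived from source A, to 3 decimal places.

0.535

δ_A = (0.0112902/0.0112400 − 1)×1000 = (1.004466 − 1)×1000 = 4.466 permil
δ_B = (0.0110349/0.0112400 − 1)×1000 = (0.981753 − 1)×1000 = -18.247 permil
f_A = (δ_mix − δ_B)/(δ_A − δ_B) = (-6.1 − (-18.247))/(4.466 − (-18.247))
f_A = 12.147 / 22.714 = 0.5348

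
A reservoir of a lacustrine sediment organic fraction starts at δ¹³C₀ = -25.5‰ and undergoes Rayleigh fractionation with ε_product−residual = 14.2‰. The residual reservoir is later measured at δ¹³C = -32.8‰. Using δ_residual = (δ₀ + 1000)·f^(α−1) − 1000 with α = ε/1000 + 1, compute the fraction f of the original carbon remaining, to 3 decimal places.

0.589

α − 1 = ε/1000 = 0.0142
(δ_res + 1000)/(δ₀ + 1000) = (-32.8 + 1000)/(-25.5 + 1000) = 967.2/974.5 = 0.992509
f = 0.992509^(1/0.0142) = exp(ln(0.992509)/0.0142) = exp(-0.00752/0.0142)
f = exp(-0.5295) = 0.5889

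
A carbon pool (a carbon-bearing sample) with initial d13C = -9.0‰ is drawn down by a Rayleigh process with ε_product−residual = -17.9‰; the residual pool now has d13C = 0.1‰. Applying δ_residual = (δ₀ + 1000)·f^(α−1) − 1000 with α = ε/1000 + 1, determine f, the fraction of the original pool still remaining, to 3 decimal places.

α − 1 = ε/1000 = -0.0179
(δ_res + 1000)/(δ₀ + 1000) = (0.1 + 1000)/(-9.0 + 1000) = 1000.1/991.0 = 1.009183
f = 1.009183^(1/-0.0179) = exp(ln(1.009183)/-0.0179) = exp(0.00914/-0.0179)
f = exp(-0.5107) = 0.6001

0.600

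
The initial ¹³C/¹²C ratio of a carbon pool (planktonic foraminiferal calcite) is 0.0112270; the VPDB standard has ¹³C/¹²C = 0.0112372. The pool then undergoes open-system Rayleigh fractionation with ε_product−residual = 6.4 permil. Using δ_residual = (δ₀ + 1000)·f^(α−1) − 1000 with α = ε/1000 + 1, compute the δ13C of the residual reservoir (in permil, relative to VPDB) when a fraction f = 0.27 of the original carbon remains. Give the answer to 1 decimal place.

δ₀ = (0.0112270/0.0112372 − 1)×1000 = (0.999092 − 1)×1000 = -0.908 permil
α − 1 = ε/1000 = 0.0064
f^(α−1) = 0.27^(0.0064) = 0.991655
δ_res = (-0.908 + 1000) × 0.991655 − 1000 = 990.755 − 1000 = -9.24 permil

-9.2 permil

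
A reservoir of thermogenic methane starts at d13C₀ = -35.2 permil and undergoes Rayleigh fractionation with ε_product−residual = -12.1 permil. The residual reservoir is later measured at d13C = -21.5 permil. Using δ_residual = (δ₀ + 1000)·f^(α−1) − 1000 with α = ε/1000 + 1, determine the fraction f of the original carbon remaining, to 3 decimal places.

α − 1 = ε/1000 = -0.0121
(δ_res + 1000)/(δ₀ + 1000) = (-21.5 + 1000)/(-35.2 + 1000) = 978.5/964.8 = 1.014200
f = 1.014200^(1/-0.0121) = exp(ln(1.014200)/-0.0121) = exp(0.01410/-0.0121)
f = exp(-1.1653) = 0.3118

0.312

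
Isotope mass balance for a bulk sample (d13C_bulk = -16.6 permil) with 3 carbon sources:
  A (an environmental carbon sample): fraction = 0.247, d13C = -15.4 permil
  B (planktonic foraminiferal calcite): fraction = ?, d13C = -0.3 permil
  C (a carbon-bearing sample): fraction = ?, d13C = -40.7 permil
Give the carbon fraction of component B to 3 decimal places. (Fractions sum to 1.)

Let f_B and f_C be the unknown fractions; fractions sum to 1 so f_B + f_C = 0.753.
Mass balance: Σ fᵢ·δᵢ = δ_bulk ⇒ f_B·(-0.3) + f_C·(-40.7) = -16.6 − (-3.804) = -12.796
Substitute f_C = 0.753 − f_B:
f_B·(-0.3 − -40.7) = -12.796 − 0.753×(-40.7) = 17.851
f_B = 17.851 / 40.4 = 0.4419

0.442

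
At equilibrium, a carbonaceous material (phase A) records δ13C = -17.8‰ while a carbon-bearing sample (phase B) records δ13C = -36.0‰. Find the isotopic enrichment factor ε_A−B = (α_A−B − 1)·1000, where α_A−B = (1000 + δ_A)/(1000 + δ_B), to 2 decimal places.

18.88‰

α_A−B = (1000 + -17.8) / (1000 + -36.0) = 982.2 / 964.0 = 1.018880
ε_A−B = (1.018880 − 1) × 1000 = 18.880‰
(The approximation ε ≈ δ_A − δ_B would give 18.2‰.)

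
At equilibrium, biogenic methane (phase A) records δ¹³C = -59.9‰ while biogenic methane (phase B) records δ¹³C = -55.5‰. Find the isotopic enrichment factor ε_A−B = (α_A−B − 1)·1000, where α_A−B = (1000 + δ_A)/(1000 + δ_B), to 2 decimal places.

-4.66‰

α_A−B = (1000 + -59.9) / (1000 + -55.5) = 940.1 / 944.5 = 0.995341
ε_A−B = (0.995341 − 1) × 1000 = -4.659‰
(The approximation ε ≈ δ_A − δ_B would give -4.4‰.)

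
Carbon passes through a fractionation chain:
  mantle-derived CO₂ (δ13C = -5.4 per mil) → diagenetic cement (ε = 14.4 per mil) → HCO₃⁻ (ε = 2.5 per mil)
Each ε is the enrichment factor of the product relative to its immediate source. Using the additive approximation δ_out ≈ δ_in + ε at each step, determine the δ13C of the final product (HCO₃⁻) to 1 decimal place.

11.5 per mil

step 1: δ ≈ -5.4 + (14.4) = 9.0 per mil
step 2: δ ≈ 9.0 + (2.5) = 11.5 per mil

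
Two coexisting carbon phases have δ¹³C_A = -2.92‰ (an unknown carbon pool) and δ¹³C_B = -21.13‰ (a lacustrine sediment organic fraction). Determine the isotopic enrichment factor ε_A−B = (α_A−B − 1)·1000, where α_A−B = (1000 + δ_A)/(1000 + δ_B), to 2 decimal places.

18.60‰

α_A−B = (1000 + -2.92) / (1000 + -21.13) = 997.08 / 978.87 = 1.018603
ε_A−B = (1.018603 − 1) × 1000 = 18.603‰
(The approximation ε ≈ δ_A − δ_B would give 18.21‰.)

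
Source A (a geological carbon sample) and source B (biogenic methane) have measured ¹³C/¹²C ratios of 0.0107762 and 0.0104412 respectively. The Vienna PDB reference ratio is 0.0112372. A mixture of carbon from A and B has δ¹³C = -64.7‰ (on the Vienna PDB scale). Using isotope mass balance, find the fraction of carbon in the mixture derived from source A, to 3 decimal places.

0.206

δ_A = (0.0107762/0.0112372 − 1)×1000 = (0.958976 − 1)×1000 = -41.024‰
δ_B = (0.0104412/0.0112372 − 1)×1000 = (0.929164 − 1)×1000 = -70.836‰
f_A = (δ_mix − δ_B)/(δ_A − δ_B) = (-64.7 − (-70.836))/(-41.024 − (-70.836))
f_A = 6.136 / 29.812 = 0.2058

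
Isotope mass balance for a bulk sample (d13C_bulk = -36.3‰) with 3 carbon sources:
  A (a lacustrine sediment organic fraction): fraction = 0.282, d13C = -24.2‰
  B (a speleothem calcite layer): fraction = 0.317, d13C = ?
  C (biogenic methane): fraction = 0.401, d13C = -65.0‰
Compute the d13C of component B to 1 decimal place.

-10.8‰

Isotope mass balance: δ_bulk = Σ fᵢ·δᵢ.
-36.3 = 0.282×(-24.2) + 0.317×δ_B + 0.401×(-65.0)
0.317·δ_B = -36.3 − (-32.889) = -3.411
δ_B = -3.411 / 0.317 = -10.76‰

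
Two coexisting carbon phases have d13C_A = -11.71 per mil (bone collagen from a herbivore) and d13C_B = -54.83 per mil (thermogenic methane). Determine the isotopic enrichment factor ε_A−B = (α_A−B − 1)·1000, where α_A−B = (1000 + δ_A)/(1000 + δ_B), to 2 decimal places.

45.62 per mil

α_A−B = (1000 + -11.71) / (1000 + -54.83) = 988.29 / 945.17 = 1.045621
ε_A−B = (1.045621 − 1) × 1000 = 45.621 per mil
(The approximation ε ≈ δ_A − δ_B would give 43.12 per mil.)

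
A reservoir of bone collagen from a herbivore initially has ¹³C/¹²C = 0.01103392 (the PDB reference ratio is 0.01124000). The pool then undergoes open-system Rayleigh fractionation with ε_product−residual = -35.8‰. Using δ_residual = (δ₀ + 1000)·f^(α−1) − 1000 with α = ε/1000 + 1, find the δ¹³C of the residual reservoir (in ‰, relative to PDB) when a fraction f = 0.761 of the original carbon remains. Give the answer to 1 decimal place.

-8.7‰

δ₀ = (0.01103392/0.01124000 − 1)×1000 = (0.981665 − 1)×1000 = -18.335‰
α − 1 = ε/1000 = -0.0358
f^(α−1) = 0.761^(-0.0358) = 1.009826
δ_res = (-18.335 + 1000) × 1.009826 − 1000 = 991.311 − 1000 = -8.69‰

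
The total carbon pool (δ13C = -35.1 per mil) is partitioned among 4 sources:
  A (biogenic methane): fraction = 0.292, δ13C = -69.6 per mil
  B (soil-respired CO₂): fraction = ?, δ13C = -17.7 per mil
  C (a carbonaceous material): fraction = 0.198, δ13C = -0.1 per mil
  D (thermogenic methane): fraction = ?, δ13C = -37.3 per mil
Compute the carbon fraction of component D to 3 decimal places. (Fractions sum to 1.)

0.292

Let f_D and f_B be the unknown fractions; fractions sum to 1 so f_D + f_B = 0.510.
Mass balance: Σ fᵢ·δᵢ = δ_bulk ⇒ f_D·(-37.3) + f_B·(-17.7) = -35.1 − (-20.343) = -14.757
Substitute f_B = 0.510 − f_D:
f_D·(-37.3 − -17.7) = -14.757 − 0.510×(-17.7) = -5.730
f_D = -5.730 / -19.6 = 0.2923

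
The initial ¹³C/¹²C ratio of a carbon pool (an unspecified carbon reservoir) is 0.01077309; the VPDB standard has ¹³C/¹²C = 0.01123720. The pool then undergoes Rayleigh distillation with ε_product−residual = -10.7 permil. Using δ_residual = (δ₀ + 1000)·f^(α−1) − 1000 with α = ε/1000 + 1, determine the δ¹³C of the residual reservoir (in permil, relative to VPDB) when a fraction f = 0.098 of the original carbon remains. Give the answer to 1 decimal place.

δ₀ = (0.01077309/0.01123720 − 1)×1000 = (0.958699 − 1)×1000 = -41.301 permil
α − 1 = ε/1000 = -0.0107
f^(α−1) = 0.098^(-0.0107) = 1.025165
δ_res = (-41.301 + 1000) × 1.025165 − 1000 = 982.825 − 1000 = -17.18 permil

-17.2 permil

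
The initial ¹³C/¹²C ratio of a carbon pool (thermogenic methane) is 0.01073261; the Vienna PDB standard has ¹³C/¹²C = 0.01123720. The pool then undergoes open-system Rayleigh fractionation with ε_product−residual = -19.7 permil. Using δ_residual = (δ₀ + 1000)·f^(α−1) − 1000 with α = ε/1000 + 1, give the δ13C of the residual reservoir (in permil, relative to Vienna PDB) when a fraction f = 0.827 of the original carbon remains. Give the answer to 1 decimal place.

δ₀ = (0.01073261/0.01123720 − 1)×1000 = (0.955096 − 1)×1000 = -44.904 permil
α − 1 = ε/1000 = -0.0197
f^(α−1) = 0.827^(-0.0197) = 1.003749
δ_res = (-44.904 + 1000) × 1.003749 − 1000 = 958.677 − 1000 = -41.32 permil

-41.3 permil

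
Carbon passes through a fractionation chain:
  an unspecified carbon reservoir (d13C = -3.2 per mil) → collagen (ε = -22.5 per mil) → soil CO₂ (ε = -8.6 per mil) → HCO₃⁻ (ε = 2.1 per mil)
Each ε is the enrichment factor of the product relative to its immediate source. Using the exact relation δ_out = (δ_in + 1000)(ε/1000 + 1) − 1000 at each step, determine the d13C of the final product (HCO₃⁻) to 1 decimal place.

step 1: δ = (-3.20 + 1000)·(-22.5/1000 + 1) − 1000 = -25.63 per mil
step 2: δ = (-25.63 + 1000)·(-8.6/1000 + 1) − 1000 = -34.01 per mil
step 3: δ = (-34.01 + 1000)·(2.1/1000 + 1) − 1000 = -31.98 per mil

-32.0 per mil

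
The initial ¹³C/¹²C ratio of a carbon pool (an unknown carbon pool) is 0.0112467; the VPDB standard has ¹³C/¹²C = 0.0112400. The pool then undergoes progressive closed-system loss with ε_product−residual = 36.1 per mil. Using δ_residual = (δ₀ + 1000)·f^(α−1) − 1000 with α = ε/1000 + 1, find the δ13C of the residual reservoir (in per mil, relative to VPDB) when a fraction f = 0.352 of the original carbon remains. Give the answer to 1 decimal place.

-36.4 per mil

δ₀ = (0.0112467/0.0112400 − 1)×1000 = (1.000596 − 1)×1000 = 0.596 per mil
α − 1 = ε/1000 = 0.0361
f^(α−1) = 0.352^(0.0361) = 0.963009
δ_res = (0.596 + 1000) × 0.963009 − 1000 = 963.583 − 1000 = -36.42 per mil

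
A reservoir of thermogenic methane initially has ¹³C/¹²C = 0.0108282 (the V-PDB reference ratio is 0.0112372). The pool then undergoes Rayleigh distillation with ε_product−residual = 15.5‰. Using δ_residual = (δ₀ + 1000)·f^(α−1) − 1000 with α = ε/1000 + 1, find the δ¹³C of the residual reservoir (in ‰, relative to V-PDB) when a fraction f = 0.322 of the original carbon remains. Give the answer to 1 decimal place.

-53.2‰

δ₀ = (0.0108282/0.0112372 − 1)×1000 = (0.963603 − 1)×1000 = -36.397‰
α − 1 = ε/1000 = 0.0155
f^(α−1) = 0.322^(0.0155) = 0.982589
δ_res = (-36.397 + 1000) × 0.982589 − 1000 = 946.825 − 1000 = -53.17‰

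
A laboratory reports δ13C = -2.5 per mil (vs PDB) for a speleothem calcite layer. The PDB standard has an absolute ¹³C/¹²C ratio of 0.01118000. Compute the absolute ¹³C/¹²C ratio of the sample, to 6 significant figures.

0.0111521

R_sample = R_standard × (δ13C/1000 + 1)
R_sample = 0.01118000 × (-2.5/1000 + 1) = 0.01118000 × 0.997500
R_sample = 0.0111521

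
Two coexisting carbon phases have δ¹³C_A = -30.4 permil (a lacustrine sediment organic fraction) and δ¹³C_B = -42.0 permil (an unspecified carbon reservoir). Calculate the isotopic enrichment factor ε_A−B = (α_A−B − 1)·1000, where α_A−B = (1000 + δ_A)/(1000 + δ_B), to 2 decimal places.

α_A−B = (1000 + -30.4) / (1000 + -42.0) = 969.6 / 958.0 = 1.012109
ε_A−B = (1.012109 − 1) × 1000 = 12.109 permil
(The approximation ε ≈ δ_A − δ_B would give 11.6 permil.)

12.11 permil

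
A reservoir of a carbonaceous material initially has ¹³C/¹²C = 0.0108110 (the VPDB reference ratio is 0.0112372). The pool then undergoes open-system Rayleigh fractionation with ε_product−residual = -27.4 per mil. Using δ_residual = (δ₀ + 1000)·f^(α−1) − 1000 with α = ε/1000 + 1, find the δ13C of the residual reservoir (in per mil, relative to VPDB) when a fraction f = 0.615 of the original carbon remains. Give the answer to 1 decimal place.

δ₀ = (0.0108110/0.0112372 − 1)×1000 = (0.962072 − 1)×1000 = -37.928 per mil
α − 1 = ε/1000 = -0.0274
f^(α−1) = 0.615^(-0.0274) = 1.013409
δ_res = (-37.928 + 1000) × 1.013409 − 1000 = 974.973 − 1000 = -25.03 per mil

-25.0 per mil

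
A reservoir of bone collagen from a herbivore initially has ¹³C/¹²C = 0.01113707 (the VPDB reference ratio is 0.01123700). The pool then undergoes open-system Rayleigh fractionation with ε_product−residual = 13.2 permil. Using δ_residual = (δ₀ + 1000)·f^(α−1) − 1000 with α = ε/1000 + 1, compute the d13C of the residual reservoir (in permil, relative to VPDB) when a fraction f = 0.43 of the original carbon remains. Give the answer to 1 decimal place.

-19.9 permil

δ₀ = (0.01113707/0.01123700 − 1)×1000 = (0.991107 − 1)×1000 = -8.893 permil
α − 1 = ε/1000 = 0.0132
f^(α−1) = 0.43^(0.0132) = 0.988921
δ_res = (-8.893 + 1000) × 0.988921 − 1000 = 980.127 − 1000 = -19.87 permil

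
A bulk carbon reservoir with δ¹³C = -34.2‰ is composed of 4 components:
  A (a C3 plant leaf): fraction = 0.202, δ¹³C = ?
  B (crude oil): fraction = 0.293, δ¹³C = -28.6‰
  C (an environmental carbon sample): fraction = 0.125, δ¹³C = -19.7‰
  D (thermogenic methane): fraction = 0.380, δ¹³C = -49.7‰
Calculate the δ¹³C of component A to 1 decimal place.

Isotope mass balance: δ_bulk = Σ fᵢ·δᵢ.
-34.2 = 0.202×δ_A + 0.293×(-28.6) + 0.125×(-19.7) + 0.380×(-49.7)
0.202·δ_A = -34.2 − (-29.728) = -4.472
δ_A = -4.472 / 0.202 = -22.14‰

-22.1‰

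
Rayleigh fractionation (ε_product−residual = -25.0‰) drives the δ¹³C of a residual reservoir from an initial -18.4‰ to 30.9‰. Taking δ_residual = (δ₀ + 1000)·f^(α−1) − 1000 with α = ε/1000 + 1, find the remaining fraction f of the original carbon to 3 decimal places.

0.141

α − 1 = ε/1000 = -0.0250
(δ_res + 1000)/(δ₀ + 1000) = (30.9 + 1000)/(-18.4 + 1000) = 1030.9/981.6 = 1.050224
f = 1.050224^(1/-0.0250) = exp(ln(1.050224)/-0.0250) = exp(0.04900/-0.0250)
f = exp(-1.9601) = 0.1408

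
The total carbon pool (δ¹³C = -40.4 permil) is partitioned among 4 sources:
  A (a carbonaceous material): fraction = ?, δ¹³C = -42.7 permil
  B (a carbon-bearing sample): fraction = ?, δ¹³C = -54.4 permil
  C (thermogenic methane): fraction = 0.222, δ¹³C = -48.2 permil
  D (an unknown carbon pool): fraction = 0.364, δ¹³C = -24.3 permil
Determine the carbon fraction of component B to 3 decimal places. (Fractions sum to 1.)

0.272

Let f_B and f_A be the unknown fractions; fractions sum to 1 so f_B + f_A = 0.414.
Mass balance: Σ fᵢ·δᵢ = δ_bulk ⇒ f_B·(-54.4) + f_A·(-42.7) = -40.4 − (-19.546) = -20.854
Substitute f_A = 0.414 − f_B:
f_B·(-54.4 − -42.7) = -20.854 − 0.414×(-42.7) = -3.177
f_B = -3.177 / -11.7 = 0.2715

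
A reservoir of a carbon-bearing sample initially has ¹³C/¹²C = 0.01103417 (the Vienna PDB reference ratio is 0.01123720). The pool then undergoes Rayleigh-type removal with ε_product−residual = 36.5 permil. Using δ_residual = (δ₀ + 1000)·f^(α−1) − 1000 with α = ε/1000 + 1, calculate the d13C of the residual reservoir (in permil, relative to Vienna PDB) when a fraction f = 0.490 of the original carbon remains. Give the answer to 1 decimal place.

δ₀ = (0.01103417/0.01123720 − 1)×1000 = (0.981932 − 1)×1000 = -18.068 permil
α − 1 = ε/1000 = 0.0365
f^(α−1) = 0.490^(0.0365) = 0.974299
δ_res = (-18.068 + 1000) × 0.974299 − 1000 = 956.695 − 1000 = -43.30 permil

-43.3 permil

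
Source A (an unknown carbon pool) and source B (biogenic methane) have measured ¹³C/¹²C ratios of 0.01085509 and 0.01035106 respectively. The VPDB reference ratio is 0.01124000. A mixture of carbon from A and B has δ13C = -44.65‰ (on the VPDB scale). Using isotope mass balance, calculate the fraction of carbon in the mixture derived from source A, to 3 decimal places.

0.768

δ_A = (0.01085509/0.01124000 − 1)×1000 = (0.965755 − 1)×1000 = -34.245‰
δ_B = (0.01035106/0.01124000 − 1)×1000 = (0.920913 − 1)×1000 = -79.087‰
f_A = (δ_mix − δ_B)/(δ_A − δ_B) = (-44.65 − (-79.087))/(-34.245 − (-79.087))
f_A = 34.437 / 44.843 = 0.7680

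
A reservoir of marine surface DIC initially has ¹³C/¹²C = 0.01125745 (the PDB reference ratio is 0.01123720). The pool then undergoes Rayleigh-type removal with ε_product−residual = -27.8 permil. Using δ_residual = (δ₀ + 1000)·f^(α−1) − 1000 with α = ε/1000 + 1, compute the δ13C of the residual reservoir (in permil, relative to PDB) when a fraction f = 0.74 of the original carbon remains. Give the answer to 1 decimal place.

10.2 permil

δ₀ = (0.01125745/0.01123720 − 1)×1000 = (1.001802 − 1)×1000 = 1.802 permil
α − 1 = ε/1000 = -0.0278
f^(α−1) = 0.74^(-0.0278) = 1.008406
δ_res = (1.802 + 1000) × 1.008406 − 1000 = 1010.223 − 1000 = 10.22 permil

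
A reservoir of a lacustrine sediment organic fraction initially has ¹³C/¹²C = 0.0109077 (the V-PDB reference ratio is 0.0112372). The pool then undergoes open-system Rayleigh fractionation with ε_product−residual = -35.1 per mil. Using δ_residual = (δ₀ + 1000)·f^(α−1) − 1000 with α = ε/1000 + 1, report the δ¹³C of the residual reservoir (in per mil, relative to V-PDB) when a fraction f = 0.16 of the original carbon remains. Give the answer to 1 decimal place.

δ₀ = (0.0109077/0.0112372 − 1)×1000 = (0.970678 − 1)×1000 = -29.322 per mil
α − 1 = ε/1000 = -0.0351
f^(α−1) = 0.16^(-0.0351) = 1.066437
δ_res = (-29.322 + 1000) × 1.066437 − 1000 = 1035.167 − 1000 = 35.17 per mil

35.2 per mil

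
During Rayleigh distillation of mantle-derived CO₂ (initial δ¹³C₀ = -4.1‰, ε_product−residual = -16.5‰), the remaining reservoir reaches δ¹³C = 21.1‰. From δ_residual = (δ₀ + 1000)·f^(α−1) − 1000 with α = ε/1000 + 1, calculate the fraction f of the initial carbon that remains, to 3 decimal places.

0.220

α − 1 = ε/1000 = -0.0165
(δ_res + 1000)/(δ₀ + 1000) = (21.1 + 1000)/(-4.1 + 1000) = 1021.1/995.9 = 1.025304
f = 1.025304^(1/-0.0165) = exp(ln(1.025304)/-0.0165) = exp(0.02499/-0.0165)
f = exp(-1.5145) = 0.2199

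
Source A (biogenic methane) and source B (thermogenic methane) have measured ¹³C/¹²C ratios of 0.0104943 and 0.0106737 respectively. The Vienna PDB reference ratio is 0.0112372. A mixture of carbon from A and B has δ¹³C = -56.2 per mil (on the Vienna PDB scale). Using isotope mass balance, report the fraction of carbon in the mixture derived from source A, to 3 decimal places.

0.379

δ_A = (0.0104943/0.0112372 − 1)×1000 = (0.933889 − 1)×1000 = -66.111 per mil
δ_B = (0.0106737/0.0112372 − 1)×1000 = (0.949854 − 1)×1000 = -50.146 per mil
f_A = (δ_mix − δ_B)/(δ_A − δ_B) = (-56.2 − (-50.146))/(-66.111 − (-50.146))
f_A = -6.054 / -15.965 = 0.3792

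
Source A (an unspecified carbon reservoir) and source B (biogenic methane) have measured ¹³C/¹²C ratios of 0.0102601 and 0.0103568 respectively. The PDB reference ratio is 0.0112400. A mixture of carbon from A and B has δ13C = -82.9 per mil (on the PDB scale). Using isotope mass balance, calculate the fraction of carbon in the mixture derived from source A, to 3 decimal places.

δ_A = (0.0102601/0.0112400 − 1)×1000 = (0.912820 − 1)×1000 = -87.180 per mil
δ_B = (0.0103568/0.0112400 − 1)×1000 = (0.921423 − 1)×1000 = -78.577 per mil
f_A = (δ_mix − δ_B)/(δ_A − δ_B) = (-82.9 − (-78.577))/(-87.180 − (-78.577))
f_A = -4.323 / -8.603 = 0.5025

0.503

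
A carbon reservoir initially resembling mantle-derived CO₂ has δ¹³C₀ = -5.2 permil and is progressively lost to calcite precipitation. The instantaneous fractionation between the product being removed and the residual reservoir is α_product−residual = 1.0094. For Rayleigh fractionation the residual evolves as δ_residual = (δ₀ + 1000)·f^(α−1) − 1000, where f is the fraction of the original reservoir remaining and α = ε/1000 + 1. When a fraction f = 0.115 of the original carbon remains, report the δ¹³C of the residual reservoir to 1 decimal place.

Rayleigh residual: δ_res = (δ₀ + 1000)·f^(α−1) − 1000
α − 1 = 0.00940
f^(α−1) = 0.115^(0.00940) = 0.979875
δ_res = (-5.2 + 1000) × 0.979875 − 1000 = 974.779 − 1000 = -25.22 permil

-25.2 permil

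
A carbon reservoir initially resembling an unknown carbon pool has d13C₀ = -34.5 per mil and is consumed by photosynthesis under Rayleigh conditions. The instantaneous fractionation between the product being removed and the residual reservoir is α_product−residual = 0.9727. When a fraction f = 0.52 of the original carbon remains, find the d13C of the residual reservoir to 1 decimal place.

-17.1 per mil

Rayleigh residual: δ_res = (δ₀ + 1000)·f^(α−1) − 1000
α − 1 = -0.02730
f^(α−1) = 0.52^(-0.02730) = 1.018012
δ_res = (-34.5 + 1000) × 1.018012 − 1000 = 982.891 − 1000 = -17.11 per mil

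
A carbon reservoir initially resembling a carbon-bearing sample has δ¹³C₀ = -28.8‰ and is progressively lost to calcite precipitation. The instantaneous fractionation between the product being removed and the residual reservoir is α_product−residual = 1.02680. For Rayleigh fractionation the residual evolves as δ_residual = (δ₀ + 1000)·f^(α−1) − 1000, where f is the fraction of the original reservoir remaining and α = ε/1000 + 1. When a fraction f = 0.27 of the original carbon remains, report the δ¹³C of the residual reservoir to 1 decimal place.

-62.3‰

Rayleigh residual: δ_res = (δ₀ + 1000)·f^(α−1) − 1000
α − 1 = 0.02680
f^(α−1) = 0.27^(0.02680) = 0.965518
δ_res = (-28.8 + 1000) × 0.965518 − 1000 = 937.711 − 1000 = -62.29‰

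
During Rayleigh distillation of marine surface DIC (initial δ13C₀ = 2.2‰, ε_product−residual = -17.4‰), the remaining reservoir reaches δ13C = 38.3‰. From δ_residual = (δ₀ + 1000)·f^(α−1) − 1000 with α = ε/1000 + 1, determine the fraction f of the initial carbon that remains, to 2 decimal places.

α − 1 = ε/1000 = -0.0174
(δ_res + 1000)/(δ₀ + 1000) = (38.3 + 1000)/(2.2 + 1000) = 1038.3/1002.2 = 1.036021
f = 1.036021^(1/-0.0174) = exp(ln(1.036021)/-0.0174) = exp(0.03539/-0.0174)
f = exp(-2.0337) = 0.1308

0.13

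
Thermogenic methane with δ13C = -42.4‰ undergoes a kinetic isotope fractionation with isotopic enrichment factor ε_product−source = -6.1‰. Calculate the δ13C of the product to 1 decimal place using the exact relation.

Exactly, δ_product = (δ_source + 1000)·(ε/1000 + 1) − 1000.
δ_product = (-42.4 + 1000) × (-6.1/1000 + 1) − 1000
δ_product = -48.24‰

-48.2‰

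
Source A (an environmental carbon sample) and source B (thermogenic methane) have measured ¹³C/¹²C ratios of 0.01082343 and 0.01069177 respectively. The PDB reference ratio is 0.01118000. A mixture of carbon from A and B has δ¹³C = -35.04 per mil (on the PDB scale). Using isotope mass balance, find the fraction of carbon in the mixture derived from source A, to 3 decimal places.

0.733

δ_A = (0.01082343/0.01118000 − 1)×1000 = (0.968106 − 1)×1000 = -31.894 per mil
δ_B = (0.01069177/0.01118000 − 1)×1000 = (0.956330 − 1)×1000 = -43.670 per mil
f_A = (δ_mix − δ_B)/(δ_A − δ_B) = (-35.04 − (-43.670))/(-31.894 − (-43.670))
f_A = 8.630 / 11.776 = 0.7328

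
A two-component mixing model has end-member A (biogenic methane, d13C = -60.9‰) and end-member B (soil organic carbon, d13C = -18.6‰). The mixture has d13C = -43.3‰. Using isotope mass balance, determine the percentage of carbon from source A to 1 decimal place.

58.4%

δ_mix = f_A·δ_A + (1 − f_A)·δ_B  ⇒  f_A = (δ_mix − δ_B)/(δ_A − δ_B)
f_A = (-43.3 − (-18.6)) / (-60.9 − (-18.6))
f_A = -24.7 / -42.3 = 0.5839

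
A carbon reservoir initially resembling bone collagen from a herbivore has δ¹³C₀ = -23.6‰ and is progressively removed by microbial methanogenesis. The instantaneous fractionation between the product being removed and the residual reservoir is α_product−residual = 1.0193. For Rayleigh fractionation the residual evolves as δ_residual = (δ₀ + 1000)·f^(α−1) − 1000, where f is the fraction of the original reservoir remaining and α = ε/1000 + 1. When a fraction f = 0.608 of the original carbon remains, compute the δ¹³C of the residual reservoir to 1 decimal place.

-32.9‰

Rayleigh residual: δ_res = (δ₀ + 1000)·f^(α−1) − 1000
α − 1 = 0.01930
f^(α−1) = 0.608^(0.01930) = 0.990443
δ_res = (-23.6 + 1000) × 0.990443 − 1000 = 967.068 − 1000 = -32.93‰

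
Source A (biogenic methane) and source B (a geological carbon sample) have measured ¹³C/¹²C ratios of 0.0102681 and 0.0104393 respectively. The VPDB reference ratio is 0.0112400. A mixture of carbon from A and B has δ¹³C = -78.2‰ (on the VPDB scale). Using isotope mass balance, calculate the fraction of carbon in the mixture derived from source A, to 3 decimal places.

δ_A = (0.0102681/0.0112400 − 1)×1000 = (0.913532 − 1)×1000 = -86.468‰
δ_B = (0.0104393/0.0112400 − 1)×1000 = (0.928763 − 1)×1000 = -71.237‰
f_A = (δ_mix − δ_B)/(δ_A − δ_B) = (-78.2 − (-71.237))/(-86.468 − (-71.237))
f_A = -6.963 / -15.231 = 0.4572

0.457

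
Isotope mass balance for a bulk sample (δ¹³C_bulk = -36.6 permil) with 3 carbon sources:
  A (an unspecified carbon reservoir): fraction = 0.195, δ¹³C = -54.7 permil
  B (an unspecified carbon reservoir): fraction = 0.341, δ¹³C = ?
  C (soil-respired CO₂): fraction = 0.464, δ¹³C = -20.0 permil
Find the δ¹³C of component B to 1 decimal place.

Isotope mass balance: δ_bulk = Σ fᵢ·δᵢ.
-36.6 = 0.195×(-54.7) + 0.341×δ_B + 0.464×(-20.0)
0.341·δ_B = -36.6 − (-19.947) = -16.654
δ_B = -16.654 / 0.341 = -48.84 permil

-48.8 permil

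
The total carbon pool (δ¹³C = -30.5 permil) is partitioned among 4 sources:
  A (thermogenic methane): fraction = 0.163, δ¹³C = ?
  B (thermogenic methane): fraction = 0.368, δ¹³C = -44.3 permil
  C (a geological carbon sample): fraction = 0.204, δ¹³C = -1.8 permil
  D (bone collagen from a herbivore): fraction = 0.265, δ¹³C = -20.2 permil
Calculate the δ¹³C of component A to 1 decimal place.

-52.0 permil

Isotope mass balance: δ_bulk = Σ fᵢ·δᵢ.
-30.5 = 0.163×δ_A + 0.368×(-44.3) + 0.204×(-1.8) + 0.265×(-20.2)
0.163·δ_A = -30.5 − (-22.023) = -8.477
δ_A = -8.477 / 0.163 = -52.01 permil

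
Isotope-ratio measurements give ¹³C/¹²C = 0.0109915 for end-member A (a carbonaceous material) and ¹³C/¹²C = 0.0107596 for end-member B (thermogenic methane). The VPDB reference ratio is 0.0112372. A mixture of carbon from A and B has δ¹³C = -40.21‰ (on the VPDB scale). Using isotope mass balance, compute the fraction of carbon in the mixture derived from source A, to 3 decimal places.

δ_A = (0.0109915/0.0112372 − 1)×1000 = (0.978135 − 1)×1000 = -21.865‰
δ_B = (0.0107596/0.0112372 − 1)×1000 = (0.957498 − 1)×1000 = -42.502‰
f_A = (δ_mix − δ_B)/(δ_A − δ_B) = (-40.21 − (-42.502))/(-21.865 − (-42.502))
f_A = 2.292 / 20.637 = 0.1110

0.111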